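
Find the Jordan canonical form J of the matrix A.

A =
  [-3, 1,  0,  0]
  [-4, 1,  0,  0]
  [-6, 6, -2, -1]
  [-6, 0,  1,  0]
J_2(-1) ⊕ J_2(-1)

The characteristic polynomial is
  det(x·I − A) = x^4 + 4*x^3 + 6*x^2 + 4*x + 1 = (x + 1)^4

Eigenvalues and multiplicities (the geometric multiplicity of λ is n − rank(A − λI), which equals the number of Jordan blocks for λ):
  λ = -1: algebraic multiplicity = 4, geometric multiplicity = 2

Determining the block sizes for each eigenvalue:
  λ = -1: with am = 4 and gm = 2, the partition is not yet determined (e.g. several partitions of 4 into 2 parts exist). Let N = A − (-1)·I. Computing rank(N^1) = 2, rank(N^2) = 0; the number of blocks of size ≥ j is rank(N^{j−1}) − rank(N^j), giving [2, 2]. So we have 2 block(s) of size 2 → block sizes [2, 2]

Assembling the blocks gives a Jordan form
J =
  [-1,  1,  0,  0]
  [ 0, -1,  0,  0]
  [ 0,  0, -1,  1]
  [ 0,  0,  0, -1]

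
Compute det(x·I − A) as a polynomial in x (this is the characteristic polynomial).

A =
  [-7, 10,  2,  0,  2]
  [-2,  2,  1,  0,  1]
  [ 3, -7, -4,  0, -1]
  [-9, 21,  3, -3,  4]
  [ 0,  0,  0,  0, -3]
x^5 + 15*x^4 + 90*x^3 + 270*x^2 + 405*x + 243

Expanding det(x·I − A) (e.g. by cofactor expansion or by noting that A is similar to its Jordan form J, which has the same characteristic polynomial as A) gives
  χ_A(x) = x^5 + 15*x^4 + 90*x^3 + 270*x^2 + 405*x + 243
which factors as (x + 3)^5. The eigenvalues (with algebraic multiplicities) are λ = -3 with multiplicity 5.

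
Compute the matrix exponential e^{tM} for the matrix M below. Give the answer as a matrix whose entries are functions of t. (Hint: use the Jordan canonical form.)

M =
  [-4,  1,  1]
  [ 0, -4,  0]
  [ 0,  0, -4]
e^{tM} =
  [exp(-4*t), t*exp(-4*t), t*exp(-4*t)]
  [0, exp(-4*t), 0]
  [0, 0, exp(-4*t)]

Strategy: write M = P · J · P⁻¹ where J is a Jordan canonical form, so e^{tM} = P · e^{tJ} · P⁻¹, and e^{tJ} can be computed block-by-block.

M has Jordan form
J =
  [-4,  1,  0]
  [ 0, -4,  0]
  [ 0,  0, -4]
(up to reordering of blocks).

Per-block formulas:
  For a 1×1 block at λ = -4: exp(t · [-4]) = [e^(-4t)].
  For a 2×2 Jordan block J_2(-4): exp(t · J_2(-4)) = e^(-4t)·(I + t·N), where N is the 2×2 nilpotent shift.

After assembling e^{tJ} and conjugating by P, we get:

e^{tM} =
  [exp(-4*t), t*exp(-4*t), t*exp(-4*t)]
  [0, exp(-4*t), 0]
  [0, 0, exp(-4*t)]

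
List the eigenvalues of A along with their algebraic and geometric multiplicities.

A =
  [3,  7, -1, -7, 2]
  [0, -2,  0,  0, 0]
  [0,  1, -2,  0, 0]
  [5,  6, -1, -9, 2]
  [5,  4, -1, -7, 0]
λ = -2: alg = 5, geom = 3

Step 1 — factor the characteristic polynomial to read off the algebraic multiplicities:
  χ_A(x) = (x + 2)^5

Step 2 — compute geometric multiplicities via the rank-nullity identity g(λ) = n − rank(A − λI):
  rank(A − (-2)·I) = 2, so dim ker(A − (-2)·I) = n − 2 = 3

Summary:
  λ = -2: algebraic multiplicity = 5, geometric multiplicity = 3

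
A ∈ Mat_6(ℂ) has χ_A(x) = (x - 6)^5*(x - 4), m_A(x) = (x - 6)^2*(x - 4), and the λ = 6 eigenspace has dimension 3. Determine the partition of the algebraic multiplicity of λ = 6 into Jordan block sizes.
Block sizes for λ = 6: [2, 2, 1]

Step 1 — from the characteristic polynomial, algebraic multiplicity of λ = 6 is 5. From dim ker(A − (6)·I) = 3, there are exactly 3 Jordan blocks for λ = 6.
Step 2 — from the minimal polynomial, the factor (x − 6)^2 tells us the largest block for λ = 6 has size 2.
Step 3 — with total size 5, 3 blocks, and largest block 2, the block sizes (in nonincreasing order) are [2, 2, 1].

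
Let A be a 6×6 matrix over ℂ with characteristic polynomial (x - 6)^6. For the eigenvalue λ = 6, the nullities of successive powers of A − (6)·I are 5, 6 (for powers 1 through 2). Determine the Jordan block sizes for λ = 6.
Block sizes for λ = 6: [2, 1, 1, 1, 1]

From the dimensions of kernels of powers, the number of Jordan blocks of size at least j is d_j − d_{j−1} where d_j = dim ker(N^j) (with d_0 = 0). Computing the differences gives [5, 1].
The number of blocks of size exactly k is (#blocks of size ≥ k) − (#blocks of size ≥ k + 1), so the partition is: 4 block(s) of size 1, 1 block(s) of size 2.
In nonincreasing order the block sizes are [2, 1, 1, 1, 1].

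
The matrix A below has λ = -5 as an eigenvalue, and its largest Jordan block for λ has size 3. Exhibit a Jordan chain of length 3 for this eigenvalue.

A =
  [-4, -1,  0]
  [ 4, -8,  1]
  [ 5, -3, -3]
A Jordan chain for λ = -5 of length 3:
v_1 = (-3, -3, 3)ᵀ
v_2 = (1, 4, 5)ᵀ
v_3 = (1, 0, 0)ᵀ

Let N = A − (-5)·I. We want v_3 with N^3 v_3 = 0 but N^2 v_3 ≠ 0; then v_{j-1} := N · v_j for j = 3, …, 2.

Pick v_3 = (1, 0, 0)ᵀ.
Then v_2 = N · v_3 = (1, 4, 5)ᵀ.
Then v_1 = N · v_2 = (-3, -3, 3)ᵀ.

Sanity check: (A − (-5)·I) v_1 = (0, 0, 0)ᵀ = 0. ✓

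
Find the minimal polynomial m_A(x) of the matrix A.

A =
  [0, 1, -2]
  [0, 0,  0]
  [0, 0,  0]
x^2

The characteristic polynomial is χ_A(x) = x^3, so the eigenvalues are known. The minimal polynomial is
  m_A(x) = Π_λ (x − λ)^{k_λ}
where k_λ is the size of the *largest* Jordan block for λ (equivalently, the smallest k with (A − λI)^k v = 0 for every generalised eigenvector v of λ).

  λ = 0: largest Jordan block has size 2, contributing (x − 0)^2

So m_A(x) = x^2 = x^2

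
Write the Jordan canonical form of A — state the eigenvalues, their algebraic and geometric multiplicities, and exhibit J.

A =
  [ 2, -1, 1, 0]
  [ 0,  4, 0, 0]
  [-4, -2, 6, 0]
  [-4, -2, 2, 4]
J_2(4) ⊕ J_1(4) ⊕ J_1(4)

The characteristic polynomial is
  det(x·I − A) = x^4 - 16*x^3 + 96*x^2 - 256*x + 256 = (x - 4)^4

Eigenvalues and multiplicities (the geometric multiplicity of λ is n − rank(A − λI), which equals the number of Jordan blocks for λ):
  λ = 4: algebraic multiplicity = 4, geometric multiplicity = 3

Determining the block sizes for each eigenvalue:
  λ = 4: 3 blocks summing to 4 forces exactly one block of size 2 and the rest size 1 → block sizes [2, 1, 1]

Assembling the blocks gives a Jordan form
J =
  [4, 1, 0, 0]
  [0, 4, 0, 0]
  [0, 0, 4, 0]
  [0, 0, 0, 4]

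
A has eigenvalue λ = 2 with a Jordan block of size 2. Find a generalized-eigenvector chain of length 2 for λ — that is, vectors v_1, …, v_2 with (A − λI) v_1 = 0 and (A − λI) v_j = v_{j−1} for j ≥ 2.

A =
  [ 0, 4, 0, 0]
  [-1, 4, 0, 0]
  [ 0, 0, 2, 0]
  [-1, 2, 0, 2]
A Jordan chain for λ = 2 of length 2:
v_1 = (-2, -1, 0, -1)ᵀ
v_2 = (1, 0, 0, 0)ᵀ

Let N = A − (2)·I. We want v_2 with N^2 v_2 = 0 but N^1 v_2 ≠ 0; then v_{j-1} := N · v_j for j = 2, …, 2.

Pick v_2 = (1, 0, 0, 0)ᵀ.
Then v_1 = N · v_2 = (-2, -1, 0, -1)ᵀ.

Sanity check: (A − (2)·I) v_1 = (0, 0, 0, 0)ᵀ = 0. ✓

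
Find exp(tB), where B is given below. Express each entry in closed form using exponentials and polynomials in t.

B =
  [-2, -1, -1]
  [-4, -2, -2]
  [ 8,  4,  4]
e^{tB} =
  [1 - 2*t, -t, -t]
  [-4*t, 1 - 2*t, -2*t]
  [8*t, 4*t, 4*t + 1]

Strategy: write B = P · J · P⁻¹ where J is a Jordan canonical form, so e^{tB} = P · e^{tJ} · P⁻¹, and e^{tJ} can be computed block-by-block.

B has Jordan form
J =
  [0, 1, 0]
  [0, 0, 0]
  [0, 0, 0]
(up to reordering of blocks).

Per-block formulas:
  For a 2×2 Jordan block J_2(0): exp(t · J_2(0)) = e^(0t)·(I + t·N), where N is the 2×2 nilpotent shift.
  For a 1×1 block at λ = 0: exp(t · [0]) = [e^(0t)].

After assembling e^{tJ} and conjugating by P, we get:

e^{tB} =
  [1 - 2*t, -t, -t]
  [-4*t, 1 - 2*t, -2*t]
  [8*t, 4*t, 4*t + 1]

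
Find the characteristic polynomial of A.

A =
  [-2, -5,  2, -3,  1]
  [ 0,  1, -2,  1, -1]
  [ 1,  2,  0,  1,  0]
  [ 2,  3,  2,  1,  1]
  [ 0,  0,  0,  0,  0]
x^5

Expanding det(x·I − A) (e.g. by cofactor expansion or by noting that A is similar to its Jordan form J, which has the same characteristic polynomial as A) gives
  χ_A(x) = x^5
which factors as x^5. The eigenvalues (with algebraic multiplicities) are λ = 0 with multiplicity 5.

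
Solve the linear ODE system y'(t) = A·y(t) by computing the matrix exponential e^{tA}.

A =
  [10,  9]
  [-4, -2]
e^{tA} =
  [6*t*exp(4*t) + exp(4*t), 9*t*exp(4*t)]
  [-4*t*exp(4*t), -6*t*exp(4*t) + exp(4*t)]

Strategy: write A = P · J · P⁻¹ where J is a Jordan canonical form, so e^{tA} = P · e^{tJ} · P⁻¹, and e^{tJ} can be computed block-by-block.

A has Jordan form
J =
  [4, 1]
  [0, 4]
(up to reordering of blocks).

Per-block formulas:
  For a 2×2 Jordan block J_2(4): exp(t · J_2(4)) = e^(4t)·(I + t·N), where N is the 2×2 nilpotent shift.

After assembling e^{tJ} and conjugating by P, we get:

e^{tA} =
  [6*t*exp(4*t) + exp(4*t), 9*t*exp(4*t)]
  [-4*t*exp(4*t), -6*t*exp(4*t) + exp(4*t)]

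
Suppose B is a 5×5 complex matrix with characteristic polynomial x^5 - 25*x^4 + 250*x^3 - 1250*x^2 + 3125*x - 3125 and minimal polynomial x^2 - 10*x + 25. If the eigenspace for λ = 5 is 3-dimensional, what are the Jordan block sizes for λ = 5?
Block sizes for λ = 5: [2, 2, 1]

Step 1 — from the characteristic polynomial, algebraic multiplicity of λ = 5 is 5. From dim ker(B − (5)·I) = 3, there are exactly 3 Jordan blocks for λ = 5.
Step 2 — from the minimal polynomial, the factor (x − 5)^2 tells us the largest block for λ = 5 has size 2.
Step 3 — with total size 5, 3 blocks, and largest block 2, the block sizes (in nonincreasing order) are [2, 2, 1].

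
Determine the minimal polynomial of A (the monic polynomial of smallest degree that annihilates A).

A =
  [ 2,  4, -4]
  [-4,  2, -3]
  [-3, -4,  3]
x^3 - 7*x^2 + 8*x + 16

The characteristic polynomial is χ_A(x) = (x - 4)^2*(x + 1), so the eigenvalues are known. The minimal polynomial is
  m_A(x) = Π_λ (x − λ)^{k_λ}
where k_λ is the size of the *largest* Jordan block for λ (equivalently, the smallest k with (A − λI)^k v = 0 for every generalised eigenvector v of λ).

  λ = -1: largest Jordan block has size 1, contributing (x + 1)
  λ = 4: largest Jordan block has size 2, contributing (x − 4)^2

So m_A(x) = (x - 4)^2*(x + 1) = x^3 - 7*x^2 + 8*x + 16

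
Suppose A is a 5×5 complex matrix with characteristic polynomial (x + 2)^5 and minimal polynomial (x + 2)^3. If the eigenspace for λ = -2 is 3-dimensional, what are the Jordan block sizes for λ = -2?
Block sizes for λ = -2: [3, 1, 1]

Step 1 — from the characteristic polynomial, algebraic multiplicity of λ = -2 is 5. From dim ker(A − (-2)·I) = 3, there are exactly 3 Jordan blocks for λ = -2.
Step 2 — from the minimal polynomial, the factor (x + 2)^3 tells us the largest block for λ = -2 has size 3.
Step 3 — with total size 5, 3 blocks, and largest block 3, the block sizes (in nonincreasing order) are [3, 1, 1].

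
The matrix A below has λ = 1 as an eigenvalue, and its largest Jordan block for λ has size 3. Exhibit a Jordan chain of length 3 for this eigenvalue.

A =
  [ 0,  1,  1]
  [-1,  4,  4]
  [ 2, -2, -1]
A Jordan chain for λ = 1 of length 3:
v_1 = (2, 6, -4)ᵀ
v_2 = (-1, -1, 2)ᵀ
v_3 = (1, 0, 0)ᵀ

Let N = A − (1)·I. We want v_3 with N^3 v_3 = 0 but N^2 v_3 ≠ 0; then v_{j-1} := N · v_j for j = 3, …, 2.

Pick v_3 = (1, 0, 0)ᵀ.
Then v_2 = N · v_3 = (-1, -1, 2)ᵀ.
Then v_1 = N · v_2 = (2, 6, -4)ᵀ.

Sanity check: (A − (1)·I) v_1 = (0, 0, 0)ᵀ = 0. ✓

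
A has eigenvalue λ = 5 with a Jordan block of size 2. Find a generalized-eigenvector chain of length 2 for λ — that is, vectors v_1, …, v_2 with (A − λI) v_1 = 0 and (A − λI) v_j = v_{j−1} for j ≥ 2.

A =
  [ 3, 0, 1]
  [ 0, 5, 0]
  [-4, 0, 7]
A Jordan chain for λ = 5 of length 2:
v_1 = (-2, 0, -4)ᵀ
v_2 = (1, 0, 0)ᵀ

Let N = A − (5)·I. We want v_2 with N^2 v_2 = 0 but N^1 v_2 ≠ 0; then v_{j-1} := N · v_j for j = 2, …, 2.

Pick v_2 = (1, 0, 0)ᵀ.
Then v_1 = N · v_2 = (-2, 0, -4)ᵀ.

Sanity check: (A − (5)·I) v_1 = (0, 0, 0)ᵀ = 0. ✓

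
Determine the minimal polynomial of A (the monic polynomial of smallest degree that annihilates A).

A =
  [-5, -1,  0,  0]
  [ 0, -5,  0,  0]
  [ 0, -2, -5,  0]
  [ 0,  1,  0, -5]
x^2 + 10*x + 25

The characteristic polynomial is χ_A(x) = (x + 5)^4, so the eigenvalues are known. The minimal polynomial is
  m_A(x) = Π_λ (x − λ)^{k_λ}
where k_λ is the size of the *largest* Jordan block for λ (equivalently, the smallest k with (A − λI)^k v = 0 for every generalised eigenvector v of λ).

  λ = -5: largest Jordan block has size 2, contributing (x + 5)^2

So m_A(x) = (x + 5)^2 = x^2 + 10*x + 25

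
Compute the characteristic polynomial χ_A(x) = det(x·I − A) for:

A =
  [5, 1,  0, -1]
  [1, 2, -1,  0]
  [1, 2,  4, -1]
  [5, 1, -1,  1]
x^4 - 12*x^3 + 54*x^2 - 108*x + 81

Expanding det(x·I − A) (e.g. by cofactor expansion or by noting that A is similar to its Jordan form J, which has the same characteristic polynomial as A) gives
  χ_A(x) = x^4 - 12*x^3 + 54*x^2 - 108*x + 81
which factors as (x - 3)^4. The eigenvalues (with algebraic multiplicities) are λ = 3 with multiplicity 4.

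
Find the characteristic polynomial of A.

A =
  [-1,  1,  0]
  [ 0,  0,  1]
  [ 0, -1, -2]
x^3 + 3*x^2 + 3*x + 1

Expanding det(x·I − A) (e.g. by cofactor expansion or by noting that A is similar to its Jordan form J, which has the same characteristic polynomial as A) gives
  χ_A(x) = x^3 + 3*x^2 + 3*x + 1
which factors as (x + 1)^3. The eigenvalues (with algebraic multiplicities) are λ = -1 with multiplicity 3.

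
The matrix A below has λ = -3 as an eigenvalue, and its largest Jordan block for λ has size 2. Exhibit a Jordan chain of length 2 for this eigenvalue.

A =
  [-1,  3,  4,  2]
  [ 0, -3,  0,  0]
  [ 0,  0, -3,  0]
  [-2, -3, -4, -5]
A Jordan chain for λ = -3 of length 2:
v_1 = (2, 0, 0, -2)ᵀ
v_2 = (1, 0, 0, 0)ᵀ

Let N = A − (-3)·I. We want v_2 with N^2 v_2 = 0 but N^1 v_2 ≠ 0; then v_{j-1} := N · v_j for j = 2, …, 2.

Pick v_2 = (1, 0, 0, 0)ᵀ.
Then v_1 = N · v_2 = (2, 0, 0, -2)ᵀ.

Sanity check: (A − (-3)·I) v_1 = (0, 0, 0, 0)ᵀ = 0. ✓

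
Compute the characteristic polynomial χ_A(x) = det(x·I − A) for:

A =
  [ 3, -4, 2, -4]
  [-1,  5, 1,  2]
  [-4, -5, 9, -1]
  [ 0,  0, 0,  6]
x^4 - 23*x^3 + 198*x^2 - 756*x + 1080

Expanding det(x·I − A) (e.g. by cofactor expansion or by noting that A is similar to its Jordan form J, which has the same characteristic polynomial as A) gives
  χ_A(x) = x^4 - 23*x^3 + 198*x^2 - 756*x + 1080
which factors as (x - 6)^3*(x - 5). The eigenvalues (with algebraic multiplicities) are λ = 5 with multiplicity 1, λ = 6 with multiplicity 3.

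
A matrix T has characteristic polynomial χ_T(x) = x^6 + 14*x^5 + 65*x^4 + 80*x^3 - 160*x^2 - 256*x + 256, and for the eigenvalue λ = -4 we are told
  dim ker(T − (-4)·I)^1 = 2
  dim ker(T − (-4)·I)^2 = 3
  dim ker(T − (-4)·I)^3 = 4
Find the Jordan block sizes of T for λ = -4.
Block sizes for λ = -4: [3, 1]

From the dimensions of kernels of powers, the number of Jordan blocks of size at least j is d_j − d_{j−1} where d_j = dim ker(N^j) (with d_0 = 0). Computing the differences gives [2, 1, 1].
The number of blocks of size exactly k is (#blocks of size ≥ k) − (#blocks of size ≥ k + 1), so the partition is: 1 block(s) of size 1, 1 block(s) of size 3.
In nonincreasing order the block sizes are [3, 1].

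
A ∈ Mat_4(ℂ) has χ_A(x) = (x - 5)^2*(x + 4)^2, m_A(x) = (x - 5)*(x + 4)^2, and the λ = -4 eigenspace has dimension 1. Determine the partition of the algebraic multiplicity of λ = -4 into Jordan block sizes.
Block sizes for λ = -4: [2]

Step 1 — from the characteristic polynomial, algebraic multiplicity of λ = -4 is 2. From dim ker(A − (-4)·I) = 1, there are exactly 1 Jordan blocks for λ = -4.
Step 2 — from the minimal polynomial, the factor (x + 4)^2 tells us the largest block for λ = -4 has size 2.
Step 3 — with total size 2, 1 blocks, and largest block 2, the block sizes (in nonincreasing order) are [2].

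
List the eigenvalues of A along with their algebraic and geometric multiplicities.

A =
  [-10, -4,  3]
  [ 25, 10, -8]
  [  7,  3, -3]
λ = -1: alg = 3, geom = 1

Step 1 — factor the characteristic polynomial to read off the algebraic multiplicities:
  χ_A(x) = (x + 1)^3

Step 2 — compute geometric multiplicities via the rank-nullity identity g(λ) = n − rank(A − λI):
  rank(A − (-1)·I) = 2, so dim ker(A − (-1)·I) = n − 2 = 1

Summary:
  λ = -1: algebraic multiplicity = 3, geometric multiplicity = 1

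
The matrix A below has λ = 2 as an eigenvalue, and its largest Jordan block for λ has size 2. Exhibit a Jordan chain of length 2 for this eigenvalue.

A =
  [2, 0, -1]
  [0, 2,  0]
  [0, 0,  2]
A Jordan chain for λ = 2 of length 2:
v_1 = (-1, 0, 0)ᵀ
v_2 = (0, 0, 1)ᵀ

Let N = A − (2)·I. We want v_2 with N^2 v_2 = 0 but N^1 v_2 ≠ 0; then v_{j-1} := N · v_j for j = 2, …, 2.

Pick v_2 = (0, 0, 1)ᵀ.
Then v_1 = N · v_2 = (-1, 0, 0)ᵀ.

Sanity check: (A − (2)·I) v_1 = (0, 0, 0)ᵀ = 0. ✓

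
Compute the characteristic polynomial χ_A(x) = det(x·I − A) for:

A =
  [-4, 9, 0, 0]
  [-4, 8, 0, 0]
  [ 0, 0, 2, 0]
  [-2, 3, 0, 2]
x^4 - 8*x^3 + 24*x^2 - 32*x + 16

Expanding det(x·I − A) (e.g. by cofactor expansion or by noting that A is similar to its Jordan form J, which has the same characteristic polynomial as A) gives
  χ_A(x) = x^4 - 8*x^3 + 24*x^2 - 32*x + 16
which factors as (x - 2)^4. The eigenvalues (with algebraic multiplicities) are λ = 2 with multiplicity 4.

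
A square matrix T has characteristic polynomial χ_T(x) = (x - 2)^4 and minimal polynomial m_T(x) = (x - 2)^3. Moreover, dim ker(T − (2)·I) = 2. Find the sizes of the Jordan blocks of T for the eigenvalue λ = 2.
Block sizes for λ = 2: [3, 1]

Step 1 — from the characteristic polynomial, algebraic multiplicity of λ = 2 is 4. From dim ker(T − (2)·I) = 2, there are exactly 2 Jordan blocks for λ = 2.
Step 2 — from the minimal polynomial, the factor (x − 2)^3 tells us the largest block for λ = 2 has size 3.
Step 3 — with total size 4, 2 blocks, and largest block 3, the block sizes (in nonincreasing order) are [3, 1].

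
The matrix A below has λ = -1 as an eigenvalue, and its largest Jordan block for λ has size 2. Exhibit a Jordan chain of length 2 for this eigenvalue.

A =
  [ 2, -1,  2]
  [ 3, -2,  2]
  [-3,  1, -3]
A Jordan chain for λ = -1 of length 2:
v_1 = (3, 3, -3)ᵀ
v_2 = (1, 0, 0)ᵀ

Let N = A − (-1)·I. We want v_2 with N^2 v_2 = 0 but N^1 v_2 ≠ 0; then v_{j-1} := N · v_j for j = 2, …, 2.

Pick v_2 = (1, 0, 0)ᵀ.
Then v_1 = N · v_2 = (3, 3, -3)ᵀ.

Sanity check: (A − (-1)·I) v_1 = (0, 0, 0)ᵀ = 0. ✓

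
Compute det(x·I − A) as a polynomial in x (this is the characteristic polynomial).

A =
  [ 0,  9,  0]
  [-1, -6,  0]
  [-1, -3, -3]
x^3 + 9*x^2 + 27*x + 27

Expanding det(x·I − A) (e.g. by cofactor expansion or by noting that A is similar to its Jordan form J, which has the same characteristic polynomial as A) gives
  χ_A(x) = x^3 + 9*x^2 + 27*x + 27
which factors as (x + 3)^3. The eigenvalues (with algebraic multiplicities) are λ = -3 with multiplicity 3.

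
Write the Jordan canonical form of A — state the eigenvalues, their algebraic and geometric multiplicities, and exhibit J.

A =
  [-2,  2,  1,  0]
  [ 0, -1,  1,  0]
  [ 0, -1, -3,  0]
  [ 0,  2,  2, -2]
J_3(-2) ⊕ J_1(-2)

The characteristic polynomial is
  det(x·I − A) = x^4 + 8*x^3 + 24*x^2 + 32*x + 16 = (x + 2)^4

Eigenvalues and multiplicities (the geometric multiplicity of λ is n − rank(A − λI), which equals the number of Jordan blocks for λ):
  λ = -2: algebraic multiplicity = 4, geometric multiplicity = 2

Determining the block sizes for each eigenvalue:
  λ = -2: with am = 4 and gm = 2, the partition is not yet determined (e.g. several partitions of 4 into 2 parts exist). Let N = A − (-2)·I. Computing rank(N^1) = 2, rank(N^2) = 1, rank(N^3) = 0; the number of blocks of size ≥ j is rank(N^{j−1}) − rank(N^j), giving [2, 1, 1]. So we have 1 block(s) of size 3, 1 block(s) of size 1 → block sizes [3, 1]

Assembling the blocks gives a Jordan form
J =
  [-2,  1,  0,  0]
  [ 0, -2,  1,  0]
  [ 0,  0, -2,  0]
  [ 0,  0,  0, -2]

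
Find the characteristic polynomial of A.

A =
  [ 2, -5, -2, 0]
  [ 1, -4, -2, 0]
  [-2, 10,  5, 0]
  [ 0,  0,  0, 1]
x^4 - 4*x^3 + 6*x^2 - 4*x + 1

Expanding det(x·I − A) (e.g. by cofactor expansion or by noting that A is similar to its Jordan form J, which has the same characteristic polynomial as A) gives
  χ_A(x) = x^4 - 4*x^3 + 6*x^2 - 4*x + 1
which factors as (x - 1)^4. The eigenvalues (with algebraic multiplicities) are λ = 1 with multiplicity 4.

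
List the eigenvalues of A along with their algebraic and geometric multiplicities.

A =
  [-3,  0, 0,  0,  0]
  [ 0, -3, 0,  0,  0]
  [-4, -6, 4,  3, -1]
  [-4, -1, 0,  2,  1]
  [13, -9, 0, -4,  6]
λ = -3: alg = 2, geom = 2; λ = 4: alg = 3, geom = 1

Step 1 — factor the characteristic polynomial to read off the algebraic multiplicities:
  χ_A(x) = (x - 4)^3*(x + 3)^2

Step 2 — compute geometric multiplicities via the rank-nullity identity g(λ) = n − rank(A − λI):
  rank(A − (-3)·I) = 3, so dim ker(A − (-3)·I) = n − 3 = 2
  rank(A − (4)·I) = 4, so dim ker(A − (4)·I) = n − 4 = 1

Summary:
  λ = -3: algebraic multiplicity = 2, geometric multiplicity = 2
  λ = 4: algebraic multiplicity = 3, geometric multiplicity = 1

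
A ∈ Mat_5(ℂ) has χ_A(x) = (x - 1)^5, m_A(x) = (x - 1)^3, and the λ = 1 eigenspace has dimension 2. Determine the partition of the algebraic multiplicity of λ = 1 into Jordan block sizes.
Block sizes for λ = 1: [3, 2]

Step 1 — from the characteristic polynomial, algebraic multiplicity of λ = 1 is 5. From dim ker(A − (1)·I) = 2, there are exactly 2 Jordan blocks for λ = 1.
Step 2 — from the minimal polynomial, the factor (x − 1)^3 tells us the largest block for λ = 1 has size 3.
Step 3 — with total size 5, 2 blocks, and largest block 3, the block sizes (in nonincreasing order) are [3, 2].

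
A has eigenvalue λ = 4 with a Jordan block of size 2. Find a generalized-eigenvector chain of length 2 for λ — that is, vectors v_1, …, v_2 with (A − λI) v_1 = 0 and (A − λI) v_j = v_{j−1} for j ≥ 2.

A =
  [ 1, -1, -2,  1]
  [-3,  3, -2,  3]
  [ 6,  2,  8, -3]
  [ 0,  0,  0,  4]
A Jordan chain for λ = 4 of length 2:
v_1 = (-3, -3, 6, 0)ᵀ
v_2 = (1, 0, 0, 0)ᵀ

Let N = A − (4)·I. We want v_2 with N^2 v_2 = 0 but N^1 v_2 ≠ 0; then v_{j-1} := N · v_j for j = 2, …, 2.

Pick v_2 = (1, 0, 0, 0)ᵀ.
Then v_1 = N · v_2 = (-3, -3, 6, 0)ᵀ.

Sanity check: (A − (4)·I) v_1 = (0, 0, 0, 0)ᵀ = 0. ✓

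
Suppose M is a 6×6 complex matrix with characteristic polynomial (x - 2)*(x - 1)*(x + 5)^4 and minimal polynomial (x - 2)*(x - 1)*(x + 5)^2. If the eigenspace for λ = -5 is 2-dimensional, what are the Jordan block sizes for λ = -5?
Block sizes for λ = -5: [2, 2]

Step 1 — from the characteristic polynomial, algebraic multiplicity of λ = -5 is 4. From dim ker(M − (-5)·I) = 2, there are exactly 2 Jordan blocks for λ = -5.
Step 2 — from the minimal polynomial, the factor (x + 5)^2 tells us the largest block for λ = -5 has size 2.
Step 3 — with total size 4, 2 blocks, and largest block 2, the block sizes (in nonincreasing order) are [2, 2].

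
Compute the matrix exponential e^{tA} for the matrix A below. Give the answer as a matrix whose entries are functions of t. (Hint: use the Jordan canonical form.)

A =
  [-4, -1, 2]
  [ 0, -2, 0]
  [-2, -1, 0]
e^{tA} =
  [-2*t*exp(-2*t) + exp(-2*t), -t*exp(-2*t), 2*t*exp(-2*t)]
  [0, exp(-2*t), 0]
  [-2*t*exp(-2*t), -t*exp(-2*t), 2*t*exp(-2*t) + exp(-2*t)]

Strategy: write A = P · J · P⁻¹ where J is a Jordan canonical form, so e^{tA} = P · e^{tJ} · P⁻¹, and e^{tJ} can be computed block-by-block.

A has Jordan form
J =
  [-2,  1,  0]
  [ 0, -2,  0]
  [ 0,  0, -2]
(up to reordering of blocks).

Per-block formulas:
  For a 1×1 block at λ = -2: exp(t · [-2]) = [e^(-2t)].
  For a 2×2 Jordan block J_2(-2): exp(t · J_2(-2)) = e^(-2t)·(I + t·N), where N is the 2×2 nilpotent shift.

After assembling e^{tJ} and conjugating by P, we get:

e^{tA} =
  [-2*t*exp(-2*t) + exp(-2*t), -t*exp(-2*t), 2*t*exp(-2*t)]
  [0, exp(-2*t), 0]
  [-2*t*exp(-2*t), -t*exp(-2*t), 2*t*exp(-2*t) + exp(-2*t)]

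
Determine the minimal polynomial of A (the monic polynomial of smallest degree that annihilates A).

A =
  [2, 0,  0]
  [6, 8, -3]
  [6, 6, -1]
x^2 - 7*x + 10

The characteristic polynomial is χ_A(x) = (x - 5)*(x - 2)^2, so the eigenvalues are known. The minimal polynomial is
  m_A(x) = Π_λ (x − λ)^{k_λ}
where k_λ is the size of the *largest* Jordan block for λ (equivalently, the smallest k with (A − λI)^k v = 0 for every generalised eigenvector v of λ).

  λ = 2: largest Jordan block has size 1, contributing (x − 2)
  λ = 5: largest Jordan block has size 1, contributing (x − 5)

So m_A(x) = (x - 5)*(x - 2) = x^2 - 7*x + 10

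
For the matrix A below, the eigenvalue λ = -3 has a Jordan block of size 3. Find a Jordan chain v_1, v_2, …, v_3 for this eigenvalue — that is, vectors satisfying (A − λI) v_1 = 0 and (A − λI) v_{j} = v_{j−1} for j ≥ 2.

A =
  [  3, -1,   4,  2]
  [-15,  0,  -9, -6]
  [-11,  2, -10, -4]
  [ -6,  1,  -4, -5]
A Jordan chain for λ = -3 of length 3:
v_1 = (-5, 0, 5, 5)ᵀ
v_2 = (6, -15, -11, -6)ᵀ
v_3 = (1, 0, 0, 0)ᵀ

Let N = A − (-3)·I. We want v_3 with N^3 v_3 = 0 but N^2 v_3 ≠ 0; then v_{j-1} := N · v_j for j = 3, …, 2.

Pick v_3 = (1, 0, 0, 0)ᵀ.
Then v_2 = N · v_3 = (6, -15, -11, -6)ᵀ.
Then v_1 = N · v_2 = (-5, 0, 5, 5)ᵀ.

Sanity check: (A − (-3)·I) v_1 = (0, 0, 0, 0)ᵀ = 0. ✓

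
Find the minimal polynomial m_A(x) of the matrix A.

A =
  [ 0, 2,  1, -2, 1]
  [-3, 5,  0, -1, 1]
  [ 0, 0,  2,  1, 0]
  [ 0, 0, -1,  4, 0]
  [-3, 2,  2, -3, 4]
x^2 - 6*x + 9

The characteristic polynomial is χ_A(x) = (x - 3)^5, so the eigenvalues are known. The minimal polynomial is
  m_A(x) = Π_λ (x − λ)^{k_λ}
where k_λ is the size of the *largest* Jordan block for λ (equivalently, the smallest k with (A − λI)^k v = 0 for every generalised eigenvector v of λ).

  λ = 3: largest Jordan block has size 2, contributing (x − 3)^2

So m_A(x) = (x - 3)^2 = x^2 - 6*x + 9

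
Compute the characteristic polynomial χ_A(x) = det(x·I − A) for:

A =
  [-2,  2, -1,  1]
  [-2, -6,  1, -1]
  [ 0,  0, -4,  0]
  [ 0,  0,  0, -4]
x^4 + 16*x^3 + 96*x^2 + 256*x + 256

Expanding det(x·I − A) (e.g. by cofactor expansion or by noting that A is similar to its Jordan form J, which has the same characteristic polynomial as A) gives
  χ_A(x) = x^4 + 16*x^3 + 96*x^2 + 256*x + 256
which factors as (x + 4)^4. The eigenvalues (with algebraic multiplicities) are λ = -4 with multiplicity 4.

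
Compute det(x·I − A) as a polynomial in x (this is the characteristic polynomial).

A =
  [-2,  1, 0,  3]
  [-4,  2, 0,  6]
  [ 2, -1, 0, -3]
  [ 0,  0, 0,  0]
x^4

Expanding det(x·I − A) (e.g. by cofactor expansion or by noting that A is similar to its Jordan form J, which has the same characteristic polynomial as A) gives
  χ_A(x) = x^4
which factors as x^4. The eigenvalues (with algebraic multiplicities) are λ = 0 with multiplicity 4.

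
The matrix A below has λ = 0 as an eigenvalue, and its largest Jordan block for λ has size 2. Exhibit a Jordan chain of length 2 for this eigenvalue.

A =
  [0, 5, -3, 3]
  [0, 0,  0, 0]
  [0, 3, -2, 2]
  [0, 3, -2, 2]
A Jordan chain for λ = 0 of length 2:
v_1 = (5, 0, 3, 3)ᵀ
v_2 = (0, 1, 0, 0)ᵀ

Let N = A − (0)·I. We want v_2 with N^2 v_2 = 0 but N^1 v_2 ≠ 0; then v_{j-1} := N · v_j for j = 2, …, 2.

Pick v_2 = (0, 1, 0, 0)ᵀ.
Then v_1 = N · v_2 = (5, 0, 3, 3)ᵀ.

Sanity check: (A − (0)·I) v_1 = (0, 0, 0, 0)ᵀ = 0. ✓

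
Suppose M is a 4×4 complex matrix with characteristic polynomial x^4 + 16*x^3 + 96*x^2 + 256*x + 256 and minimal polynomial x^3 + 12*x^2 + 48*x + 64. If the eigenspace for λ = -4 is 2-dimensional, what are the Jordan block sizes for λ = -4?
Block sizes for λ = -4: [3, 1]

Step 1 — from the characteristic polynomial, algebraic multiplicity of λ = -4 is 4. From dim ker(M − (-4)·I) = 2, there are exactly 2 Jordan blocks for λ = -4.
Step 2 — from the minimal polynomial, the factor (x + 4)^3 tells us the largest block for λ = -4 has size 3.
Step 3 — with total size 4, 2 blocks, and largest block 3, the block sizes (in nonincreasing order) are [3, 1].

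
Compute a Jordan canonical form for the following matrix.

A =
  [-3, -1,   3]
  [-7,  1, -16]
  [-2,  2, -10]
J_3(-4)

The characteristic polynomial is
  det(x·I − A) = x^3 + 12*x^2 + 48*x + 64 = (x + 4)^3

Eigenvalues and multiplicities (the geometric multiplicity of λ is n − rank(A − λI), which equals the number of Jordan blocks for λ):
  λ = -4: algebraic multiplicity = 3, geometric multiplicity = 1

Determining the block sizes for each eigenvalue:
  λ = -4: one block (gm = 1), so the single block has size am = 3 → block sizes [3]

Assembling the blocks gives a Jordan form
J =
  [-4,  1,  0]
  [ 0, -4,  1]
  [ 0,  0, -4]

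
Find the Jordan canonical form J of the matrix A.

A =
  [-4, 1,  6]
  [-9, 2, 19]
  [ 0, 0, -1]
J_3(-1)

The characteristic polynomial is
  det(x·I − A) = x^3 + 3*x^2 + 3*x + 1 = (x + 1)^3

Eigenvalues and multiplicities (the geometric multiplicity of λ is n − rank(A − λI), which equals the number of Jordan blocks for λ):
  λ = -1: algebraic multiplicity = 3, geometric multiplicity = 1

Determining the block sizes for each eigenvalue:
  λ = -1: one block (gm = 1), so the single block has size am = 3 → block sizes [3]

Assembling the blocks gives a Jordan form
J =
  [-1,  1,  0]
  [ 0, -1,  1]
  [ 0,  0, -1]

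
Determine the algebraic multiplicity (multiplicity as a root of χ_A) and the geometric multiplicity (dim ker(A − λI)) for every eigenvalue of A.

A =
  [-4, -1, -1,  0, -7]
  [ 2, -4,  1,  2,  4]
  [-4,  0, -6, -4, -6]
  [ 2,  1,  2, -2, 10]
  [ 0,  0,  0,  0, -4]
λ = -4: alg = 5, geom = 2

Step 1 — factor the characteristic polynomial to read off the algebraic multiplicities:
  χ_A(x) = (x + 4)^5

Step 2 — compute geometric multiplicities via the rank-nullity identity g(λ) = n − rank(A − λI):
  rank(A − (-4)·I) = 3, so dim ker(A − (-4)·I) = n − 3 = 2

Summary:
  λ = -4: algebraic multiplicity = 5, geometric multiplicity = 2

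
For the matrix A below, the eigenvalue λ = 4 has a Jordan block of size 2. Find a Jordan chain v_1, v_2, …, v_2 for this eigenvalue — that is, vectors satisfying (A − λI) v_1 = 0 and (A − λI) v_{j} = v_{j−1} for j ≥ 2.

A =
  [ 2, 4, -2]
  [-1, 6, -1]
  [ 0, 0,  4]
A Jordan chain for λ = 4 of length 2:
v_1 = (-2, -1, 0)ᵀ
v_2 = (1, 0, 0)ᵀ

Let N = A − (4)·I. We want v_2 with N^2 v_2 = 0 but N^1 v_2 ≠ 0; then v_{j-1} := N · v_j for j = 2, …, 2.

Pick v_2 = (1, 0, 0)ᵀ.
Then v_1 = N · v_2 = (-2, -1, 0)ᵀ.

Sanity check: (A − (4)·I) v_1 = (0, 0, 0)ᵀ = 0. ✓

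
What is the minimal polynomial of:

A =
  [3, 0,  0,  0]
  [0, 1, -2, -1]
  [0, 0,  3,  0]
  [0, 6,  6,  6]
x^2 - 7*x + 12

The characteristic polynomial is χ_A(x) = (x - 4)*(x - 3)^3, so the eigenvalues are known. The minimal polynomial is
  m_A(x) = Π_λ (x − λ)^{k_λ}
where k_λ is the size of the *largest* Jordan block for λ (equivalently, the smallest k with (A − λI)^k v = 0 for every generalised eigenvector v of λ).

  λ = 3: largest Jordan block has size 1, contributing (x − 3)
  λ = 4: largest Jordan block has size 1, contributing (x − 4)

So m_A(x) = (x - 4)*(x - 3) = x^2 - 7*x + 12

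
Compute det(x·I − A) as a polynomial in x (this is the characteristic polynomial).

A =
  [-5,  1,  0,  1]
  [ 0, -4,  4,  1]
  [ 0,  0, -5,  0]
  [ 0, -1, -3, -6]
x^4 + 20*x^3 + 150*x^2 + 500*x + 625

Expanding det(x·I − A) (e.g. by cofactor expansion or by noting that A is similar to its Jordan form J, which has the same characteristic polynomial as A) gives
  χ_A(x) = x^4 + 20*x^3 + 150*x^2 + 500*x + 625
which factors as (x + 5)^4. The eigenvalues (with algebraic multiplicities) are λ = -5 with multiplicity 4.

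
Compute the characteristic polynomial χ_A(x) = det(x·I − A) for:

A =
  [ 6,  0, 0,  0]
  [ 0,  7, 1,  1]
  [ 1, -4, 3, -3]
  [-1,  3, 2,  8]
x^4 - 24*x^3 + 216*x^2 - 864*x + 1296

Expanding det(x·I − A) (e.g. by cofactor expansion or by noting that A is similar to its Jordan form J, which has the same characteristic polynomial as A) gives
  χ_A(x) = x^4 - 24*x^3 + 216*x^2 - 864*x + 1296
which factors as (x - 6)^4. The eigenvalues (with algebraic multiplicities) are λ = 6 with multiplicity 4.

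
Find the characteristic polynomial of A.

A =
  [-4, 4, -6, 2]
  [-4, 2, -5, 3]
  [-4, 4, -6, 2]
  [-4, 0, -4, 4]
x^4 + 4*x^3

Expanding det(x·I − A) (e.g. by cofactor expansion or by noting that A is similar to its Jordan form J, which has the same characteristic polynomial as A) gives
  χ_A(x) = x^4 + 4*x^3
which factors as x^3*(x + 4). The eigenvalues (with algebraic multiplicities) are λ = -4 with multiplicity 1, λ = 0 with multiplicity 3.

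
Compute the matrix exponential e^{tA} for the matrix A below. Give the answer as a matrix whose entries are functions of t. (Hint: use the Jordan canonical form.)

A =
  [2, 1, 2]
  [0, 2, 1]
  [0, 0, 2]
e^{tA} =
  [exp(2*t), t*exp(2*t), t^2*exp(2*t)/2 + 2*t*exp(2*t)]
  [0, exp(2*t), t*exp(2*t)]
  [0, 0, exp(2*t)]

Strategy: write A = P · J · P⁻¹ where J is a Jordan canonical form, so e^{tA} = P · e^{tJ} · P⁻¹, and e^{tJ} can be computed block-by-block.

A has Jordan form
J =
  [2, 1, 0]
  [0, 2, 1]
  [0, 0, 2]
(up to reordering of blocks).

Per-block formulas:
  For a 3×3 Jordan block J_3(2): exp(t · J_3(2)) = e^(2t)·(I + t·N + (t^2/2)·N^2), where N is the 3×3 nilpotent shift.

After assembling e^{tJ} and conjugating by P, we get:

e^{tA} =
  [exp(2*t), t*exp(2*t), t^2*exp(2*t)/2 + 2*t*exp(2*t)]
  [0, exp(2*t), t*exp(2*t)]
  [0, 0, exp(2*t)]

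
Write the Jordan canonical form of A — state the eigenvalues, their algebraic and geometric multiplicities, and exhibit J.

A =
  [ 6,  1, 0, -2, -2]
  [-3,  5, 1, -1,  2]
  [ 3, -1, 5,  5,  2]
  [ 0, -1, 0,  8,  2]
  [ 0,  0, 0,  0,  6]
J_3(6) ⊕ J_1(6) ⊕ J_1(6)

The characteristic polynomial is
  det(x·I − A) = x^5 - 30*x^4 + 360*x^3 - 2160*x^2 + 6480*x - 7776 = (x - 6)^5

Eigenvalues and multiplicities (the geometric multiplicity of λ is n − rank(A − λI), which equals the number of Jordan blocks for λ):
  λ = 6: algebraic multiplicity = 5, geometric multiplicity = 3

Determining the block sizes for each eigenvalue:
  λ = 6: with am = 5 and gm = 3, the partition is not yet determined (e.g. several partitions of 5 into 3 parts exist). Let N = A − (6)·I. Computing rank(N^1) = 2, rank(N^2) = 1, rank(N^3) = 0; the number of blocks of size ≥ j is rank(N^{j−1}) − rank(N^j), giving [3, 1, 1]. So we have 1 block(s) of size 3, 2 block(s) of size 1 → block sizes [3, 1, 1]

Assembling the blocks gives a Jordan form
J =
  [6, 1, 0, 0, 0]
  [0, 6, 1, 0, 0]
  [0, 0, 6, 0, 0]
  [0, 0, 0, 6, 0]
  [0, 0, 0, 0, 6]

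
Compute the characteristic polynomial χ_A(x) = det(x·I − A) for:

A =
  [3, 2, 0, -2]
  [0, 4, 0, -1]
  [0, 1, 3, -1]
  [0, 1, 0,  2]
x^4 - 12*x^3 + 54*x^2 - 108*x + 81

Expanding det(x·I − A) (e.g. by cofactor expansion or by noting that A is similar to its Jordan form J, which has the same characteristic polynomial as A) gives
  χ_A(x) = x^4 - 12*x^3 + 54*x^2 - 108*x + 81
which factors as (x - 3)^4. The eigenvalues (with algebraic multiplicities) are λ = 3 with multiplicity 4.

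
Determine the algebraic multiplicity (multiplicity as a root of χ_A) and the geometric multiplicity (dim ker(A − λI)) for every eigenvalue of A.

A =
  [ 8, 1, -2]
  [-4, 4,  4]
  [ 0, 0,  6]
λ = 6: alg = 3, geom = 2

Step 1 — factor the characteristic polynomial to read off the algebraic multiplicities:
  χ_A(x) = (x - 6)^3

Step 2 — compute geometric multiplicities via the rank-nullity identity g(λ) = n − rank(A − λI):
  rank(A − (6)·I) = 1, so dim ker(A − (6)·I) = n − 1 = 2

Summary:
  λ = 6: algebraic multiplicity = 3, geometric multiplicity = 2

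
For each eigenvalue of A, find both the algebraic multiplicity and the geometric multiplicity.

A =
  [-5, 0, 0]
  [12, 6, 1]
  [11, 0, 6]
λ = -5: alg = 1, geom = 1; λ = 6: alg = 2, geom = 1

Step 1 — factor the characteristic polynomial to read off the algebraic multiplicities:
  χ_A(x) = (x - 6)^2*(x + 5)

Step 2 — compute geometric multiplicities via the rank-nullity identity g(λ) = n − rank(A − λI):
  rank(A − (-5)·I) = 2, so dim ker(A − (-5)·I) = n − 2 = 1
  rank(A − (6)·I) = 2, so dim ker(A − (6)·I) = n − 2 = 1

Summary:
  λ = -5: algebraic multiplicity = 1, geometric multiplicity = 1
  λ = 6: algebraic multiplicity = 2, geometric multiplicity = 1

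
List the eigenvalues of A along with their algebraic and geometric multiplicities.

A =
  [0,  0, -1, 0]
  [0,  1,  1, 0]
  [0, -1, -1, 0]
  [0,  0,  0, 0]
λ = 0: alg = 4, geom = 2

Step 1 — factor the characteristic polynomial to read off the algebraic multiplicities:
  χ_A(x) = x^4

Step 2 — compute geometric multiplicities via the rank-nullity identity g(λ) = n − rank(A − λI):
  rank(A − (0)·I) = 2, so dim ker(A − (0)·I) = n − 2 = 2

Summary:
  λ = 0: algebraic multiplicity = 4, geometric multiplicity = 2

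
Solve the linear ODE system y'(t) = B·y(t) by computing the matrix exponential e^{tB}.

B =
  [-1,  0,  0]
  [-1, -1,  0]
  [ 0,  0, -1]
e^{tB} =
  [exp(-t), 0, 0]
  [-t*exp(-t), exp(-t), 0]
  [0, 0, exp(-t)]

Strategy: write B = P · J · P⁻¹ where J is a Jordan canonical form, so e^{tB} = P · e^{tJ} · P⁻¹, and e^{tJ} can be computed block-by-block.

B has Jordan form
J =
  [-1,  1,  0]
  [ 0, -1,  0]
  [ 0,  0, -1]
(up to reordering of blocks).

Per-block formulas:
  For a 2×2 Jordan block J_2(-1): exp(t · J_2(-1)) = e^(-1t)·(I + t·N), where N is the 2×2 nilpotent shift.
  For a 1×1 block at λ = -1: exp(t · [-1]) = [e^(-1t)].

After assembling e^{tJ} and conjugating by P, we get:

e^{tB} =
  [exp(-t), 0, 0]
  [-t*exp(-t), exp(-t), 0]
  [0, 0, exp(-t)]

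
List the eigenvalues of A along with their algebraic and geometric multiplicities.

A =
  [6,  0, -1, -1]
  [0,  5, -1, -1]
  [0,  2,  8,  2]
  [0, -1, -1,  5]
λ = 6: alg = 4, geom = 2

Step 1 — factor the characteristic polynomial to read off the algebraic multiplicities:
  χ_A(x) = (x - 6)^4

Step 2 — compute geometric multiplicities via the rank-nullity identity g(λ) = n − rank(A − λI):
  rank(A − (6)·I) = 2, so dim ker(A − (6)·I) = n − 2 = 2

Summary:
  λ = 6: algebraic multiplicity = 4, geometric multiplicity = 2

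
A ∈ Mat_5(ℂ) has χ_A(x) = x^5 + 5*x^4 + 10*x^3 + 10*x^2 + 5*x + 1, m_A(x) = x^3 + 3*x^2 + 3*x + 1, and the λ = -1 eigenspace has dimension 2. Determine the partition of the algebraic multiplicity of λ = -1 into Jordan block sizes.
Block sizes for λ = -1: [3, 2]

Step 1 — from the characteristic polynomial, algebraic multiplicity of λ = -1 is 5. From dim ker(A − (-1)·I) = 2, there are exactly 2 Jordan blocks for λ = -1.
Step 2 — from the minimal polynomial, the factor (x + 1)^3 tells us the largest block for λ = -1 has size 3.
Step 3 — with total size 5, 2 blocks, and largest block 3, the block sizes (in nonincreasing order) are [3, 2].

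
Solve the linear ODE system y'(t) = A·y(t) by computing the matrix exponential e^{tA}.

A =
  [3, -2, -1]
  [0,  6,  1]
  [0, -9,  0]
e^{tA} =
  [exp(3*t), 3*t^2*exp(3*t)/2 - 2*t*exp(3*t), t^2*exp(3*t)/2 - t*exp(3*t)]
  [0, 3*t*exp(3*t) + exp(3*t), t*exp(3*t)]
  [0, -9*t*exp(3*t), -3*t*exp(3*t) + exp(3*t)]

Strategy: write A = P · J · P⁻¹ where J is a Jordan canonical form, so e^{tA} = P · e^{tJ} · P⁻¹, and e^{tJ} can be computed block-by-block.

A has Jordan form
J =
  [3, 1, 0]
  [0, 3, 1]
  [0, 0, 3]
(up to reordering of blocks).

Per-block formulas:
  For a 3×3 Jordan block J_3(3): exp(t · J_3(3)) = e^(3t)·(I + t·N + (t^2/2)·N^2), where N is the 3×3 nilpotent shift.

After assembling e^{tJ} and conjugating by P, we get:

e^{tA} =
  [exp(3*t), 3*t^2*exp(3*t)/2 - 2*t*exp(3*t), t^2*exp(3*t)/2 - t*exp(3*t)]
  [0, 3*t*exp(3*t) + exp(3*t), t*exp(3*t)]
  [0, -9*t*exp(3*t), -3*t*exp(3*t) + exp(3*t)]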